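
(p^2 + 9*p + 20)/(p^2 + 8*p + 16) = (p + 5)/(p + 4)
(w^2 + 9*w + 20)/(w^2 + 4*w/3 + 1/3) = 3*(w^2 + 9*w + 20)/(3*w^2 + 4*w + 1)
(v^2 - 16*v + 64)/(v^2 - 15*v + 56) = (v - 8)/(v - 7)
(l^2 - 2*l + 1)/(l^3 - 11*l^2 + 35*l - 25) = (l - 1)/(l^2 - 10*l + 25)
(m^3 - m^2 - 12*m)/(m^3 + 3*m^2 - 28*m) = (m + 3)/(m + 7)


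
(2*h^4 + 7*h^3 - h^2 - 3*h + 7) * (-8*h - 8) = -16*h^5 - 72*h^4 - 48*h^3 + 32*h^2 - 32*h - 56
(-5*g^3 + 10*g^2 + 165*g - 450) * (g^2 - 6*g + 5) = -5*g^5 + 40*g^4 + 80*g^3 - 1390*g^2 + 3525*g - 2250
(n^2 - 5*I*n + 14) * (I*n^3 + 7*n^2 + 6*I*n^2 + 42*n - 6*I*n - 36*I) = I*n^5 + 12*n^4 + 6*I*n^4 + 72*n^3 - 27*I*n^3 + 68*n^2 - 162*I*n^2 + 408*n - 84*I*n - 504*I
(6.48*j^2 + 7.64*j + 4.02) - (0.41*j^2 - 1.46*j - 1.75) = 6.07*j^2 + 9.1*j + 5.77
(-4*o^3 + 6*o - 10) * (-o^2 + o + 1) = 4*o^5 - 4*o^4 - 10*o^3 + 16*o^2 - 4*o - 10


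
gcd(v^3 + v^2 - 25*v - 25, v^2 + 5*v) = v + 5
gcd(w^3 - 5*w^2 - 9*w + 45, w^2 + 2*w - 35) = w - 5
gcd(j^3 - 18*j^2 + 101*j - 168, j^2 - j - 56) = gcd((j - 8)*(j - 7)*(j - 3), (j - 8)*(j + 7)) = j - 8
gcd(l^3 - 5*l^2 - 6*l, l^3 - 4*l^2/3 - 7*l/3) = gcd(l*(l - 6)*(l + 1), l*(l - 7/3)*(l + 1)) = l^2 + l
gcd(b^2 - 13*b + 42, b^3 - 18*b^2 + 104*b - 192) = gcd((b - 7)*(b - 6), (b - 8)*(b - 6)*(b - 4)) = b - 6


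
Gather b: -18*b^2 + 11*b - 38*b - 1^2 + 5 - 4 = -18*b^2 - 27*b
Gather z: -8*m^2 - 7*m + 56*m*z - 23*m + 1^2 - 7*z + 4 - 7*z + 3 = -8*m^2 - 30*m + z*(56*m - 14) + 8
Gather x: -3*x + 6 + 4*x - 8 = x - 2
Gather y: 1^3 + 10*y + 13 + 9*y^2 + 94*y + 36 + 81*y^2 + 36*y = 90*y^2 + 140*y + 50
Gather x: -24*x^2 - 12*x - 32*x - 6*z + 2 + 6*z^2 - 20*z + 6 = -24*x^2 - 44*x + 6*z^2 - 26*z + 8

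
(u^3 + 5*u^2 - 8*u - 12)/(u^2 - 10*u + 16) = (u^2 + 7*u + 6)/(u - 8)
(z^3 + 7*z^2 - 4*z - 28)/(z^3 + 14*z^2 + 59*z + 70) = (z - 2)/(z + 5)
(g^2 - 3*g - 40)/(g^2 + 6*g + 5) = (g - 8)/(g + 1)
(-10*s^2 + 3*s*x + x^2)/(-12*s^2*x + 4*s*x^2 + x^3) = (5*s + x)/(x*(6*s + x))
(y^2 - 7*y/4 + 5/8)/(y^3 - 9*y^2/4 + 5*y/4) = (y - 1/2)/(y*(y - 1))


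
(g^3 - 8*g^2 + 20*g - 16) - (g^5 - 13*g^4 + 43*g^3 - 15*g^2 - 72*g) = -g^5 + 13*g^4 - 42*g^3 + 7*g^2 + 92*g - 16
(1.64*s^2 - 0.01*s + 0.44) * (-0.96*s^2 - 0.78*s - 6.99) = -1.5744*s^4 - 1.2696*s^3 - 11.8782*s^2 - 0.2733*s - 3.0756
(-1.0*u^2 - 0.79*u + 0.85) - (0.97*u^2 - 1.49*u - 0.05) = -1.97*u^2 + 0.7*u + 0.9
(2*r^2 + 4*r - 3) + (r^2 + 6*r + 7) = 3*r^2 + 10*r + 4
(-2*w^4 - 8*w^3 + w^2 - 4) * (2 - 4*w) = 8*w^5 + 28*w^4 - 20*w^3 + 2*w^2 + 16*w - 8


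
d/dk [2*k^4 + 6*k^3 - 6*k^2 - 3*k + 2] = 8*k^3 + 18*k^2 - 12*k - 3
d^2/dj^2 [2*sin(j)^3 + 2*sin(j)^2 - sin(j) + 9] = -sin(j)/2 + 9*sin(3*j)/2 + 4*cos(2*j)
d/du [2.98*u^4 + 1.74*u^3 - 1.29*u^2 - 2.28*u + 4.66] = 11.92*u^3 + 5.22*u^2 - 2.58*u - 2.28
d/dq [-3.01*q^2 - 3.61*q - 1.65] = -6.02*q - 3.61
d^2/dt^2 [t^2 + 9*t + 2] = 2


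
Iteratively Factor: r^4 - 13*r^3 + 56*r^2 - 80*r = (r)*(r^3 - 13*r^2 + 56*r - 80) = r*(r - 4)*(r^2 - 9*r + 20) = r*(r - 4)^2*(r - 5)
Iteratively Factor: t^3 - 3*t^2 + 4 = (t - 2)*(t^2 - t - 2) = (t - 2)*(t + 1)*(t - 2)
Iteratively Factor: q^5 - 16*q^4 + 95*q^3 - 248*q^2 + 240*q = (q - 4)*(q^4 - 12*q^3 + 47*q^2 - 60*q) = (q - 4)*(q - 3)*(q^3 - 9*q^2 + 20*q) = q*(q - 4)*(q - 3)*(q^2 - 9*q + 20) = q*(q - 4)^2*(q - 3)*(q - 5)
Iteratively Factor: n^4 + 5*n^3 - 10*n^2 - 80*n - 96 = (n + 3)*(n^3 + 2*n^2 - 16*n - 32) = (n + 3)*(n + 4)*(n^2 - 2*n - 8) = (n - 4)*(n + 3)*(n + 4)*(n + 2)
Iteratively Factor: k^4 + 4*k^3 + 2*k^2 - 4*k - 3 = (k + 1)*(k^3 + 3*k^2 - k - 3) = (k + 1)^2*(k^2 + 2*k - 3) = (k - 1)*(k + 1)^2*(k + 3)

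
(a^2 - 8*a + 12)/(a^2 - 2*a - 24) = (a - 2)/(a + 4)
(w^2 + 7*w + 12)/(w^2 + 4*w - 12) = (w^2 + 7*w + 12)/(w^2 + 4*w - 12)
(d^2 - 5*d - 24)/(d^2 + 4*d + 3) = (d - 8)/(d + 1)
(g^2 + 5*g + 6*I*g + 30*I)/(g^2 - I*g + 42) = (g + 5)/(g - 7*I)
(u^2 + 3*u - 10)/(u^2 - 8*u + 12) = (u + 5)/(u - 6)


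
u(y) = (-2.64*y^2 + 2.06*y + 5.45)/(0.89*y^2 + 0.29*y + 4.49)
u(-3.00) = -2.11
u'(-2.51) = 0.86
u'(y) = (2.06 - 5.28*y)/(0.89*y^2 + 0.29*y + 4.49) + (-1.78*y - 0.29)*(-2.64*y^2 + 2.06*y + 5.45)/(0.89*y^2 + 0.29*y + 4.49)^2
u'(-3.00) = 0.62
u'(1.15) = -0.95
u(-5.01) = -2.80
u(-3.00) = -2.11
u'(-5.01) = 0.17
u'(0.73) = -0.68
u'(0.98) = -0.87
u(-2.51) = -1.75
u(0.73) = 1.07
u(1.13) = 0.74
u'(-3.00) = 0.62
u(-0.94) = 0.24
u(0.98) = 0.88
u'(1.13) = -0.94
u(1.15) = 0.72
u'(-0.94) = 1.47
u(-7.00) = -3.00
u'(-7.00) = 0.05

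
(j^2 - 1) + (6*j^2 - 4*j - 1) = 7*j^2 - 4*j - 2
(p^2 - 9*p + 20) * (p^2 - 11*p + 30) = p^4 - 20*p^3 + 149*p^2 - 490*p + 600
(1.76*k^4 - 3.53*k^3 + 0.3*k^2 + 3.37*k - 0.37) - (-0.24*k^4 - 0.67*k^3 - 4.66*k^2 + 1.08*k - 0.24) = 2.0*k^4 - 2.86*k^3 + 4.96*k^2 + 2.29*k - 0.13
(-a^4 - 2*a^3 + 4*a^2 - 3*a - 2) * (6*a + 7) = -6*a^5 - 19*a^4 + 10*a^3 + 10*a^2 - 33*a - 14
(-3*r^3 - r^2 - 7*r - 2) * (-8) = 24*r^3 + 8*r^2 + 56*r + 16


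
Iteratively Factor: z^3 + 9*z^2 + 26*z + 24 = (z + 3)*(z^2 + 6*z + 8) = (z + 3)*(z + 4)*(z + 2)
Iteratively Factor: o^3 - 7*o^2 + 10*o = (o)*(o^2 - 7*o + 10) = o*(o - 5)*(o - 2)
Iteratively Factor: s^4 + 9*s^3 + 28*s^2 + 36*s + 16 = (s + 1)*(s^3 + 8*s^2 + 20*s + 16) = (s + 1)*(s + 2)*(s^2 + 6*s + 8) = (s + 1)*(s + 2)*(s + 4)*(s + 2)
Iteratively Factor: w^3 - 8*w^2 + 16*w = (w - 4)*(w^2 - 4*w) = w*(w - 4)*(w - 4)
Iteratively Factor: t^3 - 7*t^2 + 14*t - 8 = (t - 4)*(t^2 - 3*t + 2) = (t - 4)*(t - 2)*(t - 1)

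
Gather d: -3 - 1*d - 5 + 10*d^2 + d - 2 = 10*d^2 - 10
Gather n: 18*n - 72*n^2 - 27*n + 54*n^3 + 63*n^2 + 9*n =54*n^3 - 9*n^2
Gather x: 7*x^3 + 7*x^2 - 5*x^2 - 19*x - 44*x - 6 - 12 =7*x^3 + 2*x^2 - 63*x - 18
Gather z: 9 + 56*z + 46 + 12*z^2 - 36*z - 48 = 12*z^2 + 20*z + 7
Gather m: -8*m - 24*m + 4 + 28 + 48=80 - 32*m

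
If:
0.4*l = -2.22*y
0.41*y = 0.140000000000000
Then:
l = -1.90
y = 0.34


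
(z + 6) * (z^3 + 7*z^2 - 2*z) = z^4 + 13*z^3 + 40*z^2 - 12*z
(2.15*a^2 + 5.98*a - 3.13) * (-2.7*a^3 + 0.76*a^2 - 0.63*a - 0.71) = -5.805*a^5 - 14.512*a^4 + 11.6413*a^3 - 7.6727*a^2 - 2.2739*a + 2.2223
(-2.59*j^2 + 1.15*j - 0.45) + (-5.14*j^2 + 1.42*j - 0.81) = -7.73*j^2 + 2.57*j - 1.26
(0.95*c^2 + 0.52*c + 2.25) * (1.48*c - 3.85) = 1.406*c^3 - 2.8879*c^2 + 1.328*c - 8.6625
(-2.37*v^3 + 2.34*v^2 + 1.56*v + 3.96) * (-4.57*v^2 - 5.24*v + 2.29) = 10.8309*v^5 + 1.725*v^4 - 24.8181*v^3 - 20.913*v^2 - 17.178*v + 9.0684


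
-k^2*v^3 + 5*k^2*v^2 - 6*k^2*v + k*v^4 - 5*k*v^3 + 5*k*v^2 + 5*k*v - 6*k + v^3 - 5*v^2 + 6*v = (-k + v)*(v - 3)*(v - 2)*(k*v + 1)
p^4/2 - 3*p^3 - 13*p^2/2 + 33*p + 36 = (p/2 + 1/2)*(p - 6)*(p - 4)*(p + 3)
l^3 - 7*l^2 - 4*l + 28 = (l - 7)*(l - 2)*(l + 2)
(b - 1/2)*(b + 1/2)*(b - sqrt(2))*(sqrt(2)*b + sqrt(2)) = sqrt(2)*b^4 - 2*b^3 + sqrt(2)*b^3 - 2*b^2 - sqrt(2)*b^2/4 - sqrt(2)*b/4 + b/2 + 1/2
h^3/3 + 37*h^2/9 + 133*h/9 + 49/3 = (h/3 + 1)*(h + 7/3)*(h + 7)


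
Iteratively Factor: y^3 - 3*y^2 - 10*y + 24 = (y - 4)*(y^2 + y - 6) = (y - 4)*(y - 2)*(y + 3)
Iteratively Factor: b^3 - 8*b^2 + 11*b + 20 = (b - 5)*(b^2 - 3*b - 4) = (b - 5)*(b - 4)*(b + 1)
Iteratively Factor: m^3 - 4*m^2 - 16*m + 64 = (m - 4)*(m^2 - 16) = (m - 4)*(m + 4)*(m - 4)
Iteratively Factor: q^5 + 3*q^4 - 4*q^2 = (q)*(q^4 + 3*q^3 - 4*q) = q*(q - 1)*(q^3 + 4*q^2 + 4*q) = q*(q - 1)*(q + 2)*(q^2 + 2*q) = q^2*(q - 1)*(q + 2)*(q + 2)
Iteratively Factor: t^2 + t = (t)*(t + 1)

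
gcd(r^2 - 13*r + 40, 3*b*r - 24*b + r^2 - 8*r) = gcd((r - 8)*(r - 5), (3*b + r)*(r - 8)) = r - 8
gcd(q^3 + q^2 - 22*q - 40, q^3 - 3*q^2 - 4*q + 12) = q + 2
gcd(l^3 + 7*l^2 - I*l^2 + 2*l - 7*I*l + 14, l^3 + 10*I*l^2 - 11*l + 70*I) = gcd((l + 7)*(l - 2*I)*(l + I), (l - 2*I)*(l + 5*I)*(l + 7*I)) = l - 2*I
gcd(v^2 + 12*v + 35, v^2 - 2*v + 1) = 1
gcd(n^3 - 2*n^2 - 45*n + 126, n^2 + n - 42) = n^2 + n - 42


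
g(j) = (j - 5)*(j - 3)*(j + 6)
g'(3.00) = -18.00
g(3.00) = 0.00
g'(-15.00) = 702.00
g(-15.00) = -3240.00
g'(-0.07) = -32.71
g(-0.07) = 92.30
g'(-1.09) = -25.08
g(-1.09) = 122.30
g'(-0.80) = -27.88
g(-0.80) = 114.61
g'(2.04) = -28.68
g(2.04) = 22.85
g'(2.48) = -24.47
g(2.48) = 11.11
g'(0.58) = -34.31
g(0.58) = 70.38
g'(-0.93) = -26.69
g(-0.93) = 118.16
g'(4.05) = 0.01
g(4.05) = -10.02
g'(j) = (j - 5)*(j - 3) + (j - 5)*(j + 6) + (j - 3)*(j + 6)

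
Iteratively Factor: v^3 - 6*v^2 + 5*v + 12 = (v - 4)*(v^2 - 2*v - 3) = (v - 4)*(v + 1)*(v - 3)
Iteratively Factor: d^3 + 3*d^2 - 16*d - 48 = (d + 4)*(d^2 - d - 12) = (d - 4)*(d + 4)*(d + 3)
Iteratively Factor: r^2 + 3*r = (r + 3)*(r)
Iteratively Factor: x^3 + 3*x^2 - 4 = (x + 2)*(x^2 + x - 2) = (x - 1)*(x + 2)*(x + 2)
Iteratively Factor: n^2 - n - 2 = (n + 1)*(n - 2)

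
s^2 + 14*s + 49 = (s + 7)^2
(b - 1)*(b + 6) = b^2 + 5*b - 6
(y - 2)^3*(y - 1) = y^4 - 7*y^3 + 18*y^2 - 20*y + 8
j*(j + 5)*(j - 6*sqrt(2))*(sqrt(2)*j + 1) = sqrt(2)*j^4 - 11*j^3 + 5*sqrt(2)*j^3 - 55*j^2 - 6*sqrt(2)*j^2 - 30*sqrt(2)*j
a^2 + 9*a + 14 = (a + 2)*(a + 7)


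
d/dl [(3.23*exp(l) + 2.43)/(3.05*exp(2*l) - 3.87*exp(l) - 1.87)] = (-9.8515*exp(2*l) - 14.823*exp(l) + 3.364)*exp(l)/(9.3025*exp(4*l) - 23.607*exp(3*l) + 3.5699*exp(2*l) + 14.4738*exp(l) + 3.4969)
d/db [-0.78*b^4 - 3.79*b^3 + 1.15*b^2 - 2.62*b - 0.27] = -3.12*b^3 - 11.37*b^2 + 2.3*b - 2.62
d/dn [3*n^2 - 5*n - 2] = 6*n - 5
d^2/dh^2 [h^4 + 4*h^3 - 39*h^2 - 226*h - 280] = 12*h^2 + 24*h - 78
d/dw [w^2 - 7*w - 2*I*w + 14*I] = 2*w - 7 - 2*I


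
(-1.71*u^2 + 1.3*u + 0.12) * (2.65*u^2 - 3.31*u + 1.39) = -4.5315*u^4 + 9.1051*u^3 - 6.3619*u^2 + 1.4098*u + 0.1668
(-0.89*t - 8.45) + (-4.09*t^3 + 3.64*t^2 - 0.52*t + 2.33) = -4.09*t^3 + 3.64*t^2 - 1.41*t - 6.12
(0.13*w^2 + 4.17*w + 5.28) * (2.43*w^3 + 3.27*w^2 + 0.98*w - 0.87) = 0.3159*w^5 + 10.5582*w^4 + 26.5937*w^3 + 21.2391*w^2 + 1.5465*w - 4.5936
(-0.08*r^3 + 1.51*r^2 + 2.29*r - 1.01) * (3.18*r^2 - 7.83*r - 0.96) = -0.2544*r^5 + 5.4282*r^4 - 4.4643*r^3 - 22.5921*r^2 + 5.7099*r + 0.9696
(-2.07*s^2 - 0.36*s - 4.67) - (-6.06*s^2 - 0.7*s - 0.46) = 3.99*s^2 + 0.34*s - 4.21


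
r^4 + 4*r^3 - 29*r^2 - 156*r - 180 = (r - 6)*(r + 2)*(r + 3)*(r + 5)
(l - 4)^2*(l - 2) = l^3 - 10*l^2 + 32*l - 32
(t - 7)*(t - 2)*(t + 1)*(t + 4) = t^4 - 4*t^3 - 27*t^2 + 34*t + 56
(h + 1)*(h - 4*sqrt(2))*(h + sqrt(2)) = h^3 - 3*sqrt(2)*h^2 + h^2 - 8*h - 3*sqrt(2)*h - 8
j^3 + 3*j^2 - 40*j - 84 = (j - 6)*(j + 2)*(j + 7)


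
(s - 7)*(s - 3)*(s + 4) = s^3 - 6*s^2 - 19*s + 84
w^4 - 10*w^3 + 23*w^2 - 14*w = w*(w - 7)*(w - 2)*(w - 1)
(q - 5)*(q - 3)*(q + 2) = q^3 - 6*q^2 - q + 30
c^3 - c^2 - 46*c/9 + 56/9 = (c - 2)*(c - 4/3)*(c + 7/3)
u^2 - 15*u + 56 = (u - 8)*(u - 7)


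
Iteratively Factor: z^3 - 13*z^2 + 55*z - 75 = (z - 5)*(z^2 - 8*z + 15) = (z - 5)^2*(z - 3)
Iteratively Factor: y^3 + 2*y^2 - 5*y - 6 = (y - 2)*(y^2 + 4*y + 3) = (y - 2)*(y + 3)*(y + 1)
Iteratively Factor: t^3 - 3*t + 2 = (t - 1)*(t^2 + t - 2) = (t - 1)*(t + 2)*(t - 1)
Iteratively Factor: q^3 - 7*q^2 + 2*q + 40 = (q + 2)*(q^2 - 9*q + 20) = (q - 5)*(q + 2)*(q - 4)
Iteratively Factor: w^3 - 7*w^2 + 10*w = (w - 5)*(w^2 - 2*w) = (w - 5)*(w - 2)*(w)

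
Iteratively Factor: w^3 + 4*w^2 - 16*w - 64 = (w + 4)*(w^2 - 16) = (w - 4)*(w + 4)*(w + 4)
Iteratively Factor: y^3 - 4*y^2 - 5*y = (y)*(y^2 - 4*y - 5) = y*(y - 5)*(y + 1)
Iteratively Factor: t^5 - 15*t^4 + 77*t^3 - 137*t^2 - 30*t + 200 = (t - 2)*(t^4 - 13*t^3 + 51*t^2 - 35*t - 100) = (t - 5)*(t - 2)*(t^3 - 8*t^2 + 11*t + 20) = (t - 5)*(t - 4)*(t - 2)*(t^2 - 4*t - 5) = (t - 5)*(t - 4)*(t - 2)*(t + 1)*(t - 5)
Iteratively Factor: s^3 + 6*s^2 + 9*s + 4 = (s + 4)*(s^2 + 2*s + 1) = (s + 1)*(s + 4)*(s + 1)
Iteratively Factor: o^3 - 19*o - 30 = (o + 2)*(o^2 - 2*o - 15) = (o + 2)*(o + 3)*(o - 5)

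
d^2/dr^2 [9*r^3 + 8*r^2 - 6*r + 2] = 54*r + 16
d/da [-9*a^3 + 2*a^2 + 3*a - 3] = -27*a^2 + 4*a + 3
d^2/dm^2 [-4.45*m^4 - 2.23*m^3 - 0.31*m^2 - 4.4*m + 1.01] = -53.4*m^2 - 13.38*m - 0.62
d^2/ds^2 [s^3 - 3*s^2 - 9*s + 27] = 6*s - 6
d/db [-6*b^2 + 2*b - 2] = 2 - 12*b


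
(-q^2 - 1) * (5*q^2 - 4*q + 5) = -5*q^4 + 4*q^3 - 10*q^2 + 4*q - 5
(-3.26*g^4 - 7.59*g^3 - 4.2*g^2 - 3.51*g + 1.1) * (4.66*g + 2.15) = -15.1916*g^5 - 42.3784*g^4 - 35.8905*g^3 - 25.3866*g^2 - 2.4205*g + 2.365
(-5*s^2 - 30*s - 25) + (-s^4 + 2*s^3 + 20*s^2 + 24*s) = -s^4 + 2*s^3 + 15*s^2 - 6*s - 25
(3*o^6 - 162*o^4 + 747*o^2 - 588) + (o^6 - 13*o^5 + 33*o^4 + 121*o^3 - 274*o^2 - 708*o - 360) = 4*o^6 - 13*o^5 - 129*o^4 + 121*o^3 + 473*o^2 - 708*o - 948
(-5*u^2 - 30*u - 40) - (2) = -5*u^2 - 30*u - 42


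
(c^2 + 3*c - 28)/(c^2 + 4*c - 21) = (c - 4)/(c - 3)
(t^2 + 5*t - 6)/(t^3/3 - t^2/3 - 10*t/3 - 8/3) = 3*(-t^2 - 5*t + 6)/(-t^3 + t^2 + 10*t + 8)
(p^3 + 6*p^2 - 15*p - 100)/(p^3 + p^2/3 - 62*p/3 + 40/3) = 3*(p + 5)/(3*p - 2)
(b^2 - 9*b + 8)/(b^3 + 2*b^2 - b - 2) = (b - 8)/(b^2 + 3*b + 2)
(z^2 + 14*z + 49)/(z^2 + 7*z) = (z + 7)/z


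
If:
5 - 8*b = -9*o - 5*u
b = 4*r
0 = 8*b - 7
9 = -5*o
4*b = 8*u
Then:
No Solution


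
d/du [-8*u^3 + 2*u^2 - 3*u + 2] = -24*u^2 + 4*u - 3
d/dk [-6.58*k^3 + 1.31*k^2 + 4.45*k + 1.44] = -19.74*k^2 + 2.62*k + 4.45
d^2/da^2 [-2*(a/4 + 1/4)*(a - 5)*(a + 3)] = 1 - 3*a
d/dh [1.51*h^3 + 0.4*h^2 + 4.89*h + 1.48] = 4.53*h^2 + 0.8*h + 4.89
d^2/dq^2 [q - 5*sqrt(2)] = 0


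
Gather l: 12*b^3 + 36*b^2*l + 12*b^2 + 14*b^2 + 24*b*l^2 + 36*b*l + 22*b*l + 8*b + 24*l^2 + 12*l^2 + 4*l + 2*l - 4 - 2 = 12*b^3 + 26*b^2 + 8*b + l^2*(24*b + 36) + l*(36*b^2 + 58*b + 6) - 6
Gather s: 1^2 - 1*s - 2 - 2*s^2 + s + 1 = -2*s^2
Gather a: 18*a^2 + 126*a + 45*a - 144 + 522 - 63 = 18*a^2 + 171*a + 315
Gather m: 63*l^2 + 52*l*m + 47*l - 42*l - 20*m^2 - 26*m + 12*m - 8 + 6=63*l^2 + 5*l - 20*m^2 + m*(52*l - 14) - 2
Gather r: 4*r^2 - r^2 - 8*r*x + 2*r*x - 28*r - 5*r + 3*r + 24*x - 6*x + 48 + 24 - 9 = 3*r^2 + r*(-6*x - 30) + 18*x + 63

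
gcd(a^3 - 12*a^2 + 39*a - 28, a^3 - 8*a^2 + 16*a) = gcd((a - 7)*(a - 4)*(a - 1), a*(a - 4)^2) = a - 4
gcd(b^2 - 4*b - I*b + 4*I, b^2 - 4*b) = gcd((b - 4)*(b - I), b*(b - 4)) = b - 4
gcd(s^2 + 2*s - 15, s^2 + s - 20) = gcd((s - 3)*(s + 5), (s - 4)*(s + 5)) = s + 5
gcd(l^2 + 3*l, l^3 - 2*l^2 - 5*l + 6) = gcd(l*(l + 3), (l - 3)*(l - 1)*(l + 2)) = 1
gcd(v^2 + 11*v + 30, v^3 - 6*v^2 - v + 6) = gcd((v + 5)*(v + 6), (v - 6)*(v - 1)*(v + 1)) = 1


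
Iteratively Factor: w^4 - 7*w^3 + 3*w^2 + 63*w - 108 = (w - 3)*(w^3 - 4*w^2 - 9*w + 36) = (w - 3)^2*(w^2 - w - 12) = (w - 4)*(w - 3)^2*(w + 3)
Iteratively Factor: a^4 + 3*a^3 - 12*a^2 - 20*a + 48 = (a - 2)*(a^3 + 5*a^2 - 2*a - 24) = (a - 2)*(a + 3)*(a^2 + 2*a - 8) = (a - 2)*(a + 3)*(a + 4)*(a - 2)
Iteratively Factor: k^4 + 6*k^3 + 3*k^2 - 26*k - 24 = (k + 4)*(k^3 + 2*k^2 - 5*k - 6) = (k + 3)*(k + 4)*(k^2 - k - 2) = (k - 2)*(k + 3)*(k + 4)*(k + 1)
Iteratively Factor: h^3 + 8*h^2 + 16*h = (h + 4)*(h^2 + 4*h) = (h + 4)^2*(h)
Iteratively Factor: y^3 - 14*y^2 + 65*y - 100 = (y - 5)*(y^2 - 9*y + 20) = (y - 5)^2*(y - 4)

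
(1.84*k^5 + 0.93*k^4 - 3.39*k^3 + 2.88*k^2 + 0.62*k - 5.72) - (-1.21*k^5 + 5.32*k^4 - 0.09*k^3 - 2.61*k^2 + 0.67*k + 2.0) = 3.05*k^5 - 4.39*k^4 - 3.3*k^3 + 5.49*k^2 - 0.05*k - 7.72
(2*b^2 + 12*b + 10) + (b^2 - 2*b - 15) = 3*b^2 + 10*b - 5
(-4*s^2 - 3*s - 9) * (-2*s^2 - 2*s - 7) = 8*s^4 + 14*s^3 + 52*s^2 + 39*s + 63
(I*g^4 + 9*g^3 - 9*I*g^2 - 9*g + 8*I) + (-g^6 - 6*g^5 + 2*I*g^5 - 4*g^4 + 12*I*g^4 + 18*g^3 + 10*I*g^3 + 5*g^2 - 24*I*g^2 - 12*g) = -g^6 - 6*g^5 + 2*I*g^5 - 4*g^4 + 13*I*g^4 + 27*g^3 + 10*I*g^3 + 5*g^2 - 33*I*g^2 - 21*g + 8*I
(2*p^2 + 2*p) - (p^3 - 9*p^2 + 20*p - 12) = -p^3 + 11*p^2 - 18*p + 12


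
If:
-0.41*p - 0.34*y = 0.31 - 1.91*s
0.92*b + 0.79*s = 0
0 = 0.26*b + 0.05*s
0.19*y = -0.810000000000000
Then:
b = 0.00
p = 2.78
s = 0.00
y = -4.26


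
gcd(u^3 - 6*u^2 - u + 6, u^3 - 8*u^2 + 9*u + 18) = u^2 - 5*u - 6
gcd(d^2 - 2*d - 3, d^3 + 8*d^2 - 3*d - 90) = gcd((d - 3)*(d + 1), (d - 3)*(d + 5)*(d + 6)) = d - 3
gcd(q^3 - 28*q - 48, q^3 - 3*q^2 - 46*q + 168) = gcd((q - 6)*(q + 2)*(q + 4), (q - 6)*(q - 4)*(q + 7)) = q - 6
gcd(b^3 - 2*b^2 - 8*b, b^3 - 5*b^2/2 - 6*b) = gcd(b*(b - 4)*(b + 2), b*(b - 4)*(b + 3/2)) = b^2 - 4*b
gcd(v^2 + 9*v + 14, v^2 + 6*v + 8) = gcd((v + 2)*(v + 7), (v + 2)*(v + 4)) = v + 2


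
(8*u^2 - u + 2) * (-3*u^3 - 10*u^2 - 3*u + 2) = -24*u^5 - 77*u^4 - 20*u^3 - u^2 - 8*u + 4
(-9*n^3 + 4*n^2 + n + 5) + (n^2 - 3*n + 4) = -9*n^3 + 5*n^2 - 2*n + 9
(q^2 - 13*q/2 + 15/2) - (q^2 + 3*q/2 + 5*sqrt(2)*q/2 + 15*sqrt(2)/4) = -8*q - 5*sqrt(2)*q/2 - 15*sqrt(2)/4 + 15/2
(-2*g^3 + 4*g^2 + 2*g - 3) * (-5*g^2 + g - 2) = 10*g^5 - 22*g^4 - 2*g^3 + 9*g^2 - 7*g + 6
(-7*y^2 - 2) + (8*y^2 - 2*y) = y^2 - 2*y - 2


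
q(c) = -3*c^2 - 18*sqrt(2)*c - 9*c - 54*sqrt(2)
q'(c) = -6*c - 18*sqrt(2) - 9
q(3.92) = -257.53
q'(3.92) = -57.98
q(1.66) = -141.83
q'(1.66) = -44.42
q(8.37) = -574.93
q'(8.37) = -84.68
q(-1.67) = -27.19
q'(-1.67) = -24.44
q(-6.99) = 17.90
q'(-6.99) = 7.48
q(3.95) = -259.28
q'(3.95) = -58.16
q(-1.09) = -42.37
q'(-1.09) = -27.92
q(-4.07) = 14.17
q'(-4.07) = -10.04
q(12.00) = -921.84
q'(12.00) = -106.46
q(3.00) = -206.74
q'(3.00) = -52.46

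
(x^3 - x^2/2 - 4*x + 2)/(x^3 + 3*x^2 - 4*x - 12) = (x - 1/2)/(x + 3)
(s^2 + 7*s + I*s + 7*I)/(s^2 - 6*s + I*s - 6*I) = (s + 7)/(s - 6)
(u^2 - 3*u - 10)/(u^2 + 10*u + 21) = (u^2 - 3*u - 10)/(u^2 + 10*u + 21)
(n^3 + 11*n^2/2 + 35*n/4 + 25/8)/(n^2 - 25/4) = (4*n^2 + 12*n + 5)/(2*(2*n - 5))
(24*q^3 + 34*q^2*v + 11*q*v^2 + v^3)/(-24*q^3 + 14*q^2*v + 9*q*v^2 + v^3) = (-q - v)/(q - v)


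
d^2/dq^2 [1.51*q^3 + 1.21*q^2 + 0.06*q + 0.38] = 9.06*q + 2.42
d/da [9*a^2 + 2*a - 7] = 18*a + 2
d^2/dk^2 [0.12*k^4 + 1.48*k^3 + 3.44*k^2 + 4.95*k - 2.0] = 1.44*k^2 + 8.88*k + 6.88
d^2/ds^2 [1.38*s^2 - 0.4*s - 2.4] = 2.76000000000000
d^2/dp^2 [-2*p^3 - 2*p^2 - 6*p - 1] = -12*p - 4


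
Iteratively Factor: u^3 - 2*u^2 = (u - 2)*(u^2) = u*(u - 2)*(u)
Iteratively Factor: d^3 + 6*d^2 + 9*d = (d + 3)*(d^2 + 3*d) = d*(d + 3)*(d + 3)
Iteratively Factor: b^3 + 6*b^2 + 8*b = (b)*(b^2 + 6*b + 8) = b*(b + 4)*(b + 2)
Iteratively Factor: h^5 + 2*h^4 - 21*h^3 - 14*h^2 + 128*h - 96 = (h - 1)*(h^4 + 3*h^3 - 18*h^2 - 32*h + 96) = (h - 3)*(h - 1)*(h^3 + 6*h^2 - 32) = (h - 3)*(h - 1)*(h + 4)*(h^2 + 2*h - 8) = (h - 3)*(h - 2)*(h - 1)*(h + 4)*(h + 4)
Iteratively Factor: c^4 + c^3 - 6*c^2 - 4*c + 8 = (c + 2)*(c^3 - c^2 - 4*c + 4) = (c + 2)^2*(c^2 - 3*c + 2) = (c - 2)*(c + 2)^2*(c - 1)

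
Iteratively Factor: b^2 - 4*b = (b)*(b - 4)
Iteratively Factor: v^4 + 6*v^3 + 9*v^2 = (v + 3)*(v^3 + 3*v^2) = v*(v + 3)*(v^2 + 3*v) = v*(v + 3)^2*(v)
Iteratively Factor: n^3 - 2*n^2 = (n - 2)*(n^2) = n*(n - 2)*(n)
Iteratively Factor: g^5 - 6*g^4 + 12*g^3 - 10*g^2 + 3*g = (g - 1)*(g^4 - 5*g^3 + 7*g^2 - 3*g) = (g - 3)*(g - 1)*(g^3 - 2*g^2 + g) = g*(g - 3)*(g - 1)*(g^2 - 2*g + 1) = g*(g - 3)*(g - 1)^2*(g - 1)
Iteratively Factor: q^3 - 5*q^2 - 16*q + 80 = (q - 4)*(q^2 - q - 20) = (q - 4)*(q + 4)*(q - 5)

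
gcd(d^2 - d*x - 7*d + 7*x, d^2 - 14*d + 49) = d - 7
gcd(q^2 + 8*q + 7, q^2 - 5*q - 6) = q + 1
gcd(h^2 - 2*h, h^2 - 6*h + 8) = h - 2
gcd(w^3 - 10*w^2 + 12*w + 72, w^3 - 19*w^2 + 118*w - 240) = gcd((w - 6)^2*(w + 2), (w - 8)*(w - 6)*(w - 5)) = w - 6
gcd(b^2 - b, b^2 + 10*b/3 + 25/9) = 1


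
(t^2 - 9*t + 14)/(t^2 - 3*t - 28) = (t - 2)/(t + 4)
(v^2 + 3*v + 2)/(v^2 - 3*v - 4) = (v + 2)/(v - 4)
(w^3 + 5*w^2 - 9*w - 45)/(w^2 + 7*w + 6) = (w^3 + 5*w^2 - 9*w - 45)/(w^2 + 7*w + 6)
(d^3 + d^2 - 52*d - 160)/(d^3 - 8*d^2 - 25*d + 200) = (d + 4)/(d - 5)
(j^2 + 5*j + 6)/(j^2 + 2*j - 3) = (j + 2)/(j - 1)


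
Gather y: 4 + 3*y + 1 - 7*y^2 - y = -7*y^2 + 2*y + 5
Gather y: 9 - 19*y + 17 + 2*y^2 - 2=2*y^2 - 19*y + 24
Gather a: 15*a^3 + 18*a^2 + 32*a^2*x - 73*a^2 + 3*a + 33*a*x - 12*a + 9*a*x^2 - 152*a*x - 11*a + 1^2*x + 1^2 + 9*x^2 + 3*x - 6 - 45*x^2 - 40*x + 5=15*a^3 + a^2*(32*x - 55) + a*(9*x^2 - 119*x - 20) - 36*x^2 - 36*x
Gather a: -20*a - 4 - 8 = -20*a - 12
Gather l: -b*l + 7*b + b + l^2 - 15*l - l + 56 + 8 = 8*b + l^2 + l*(-b - 16) + 64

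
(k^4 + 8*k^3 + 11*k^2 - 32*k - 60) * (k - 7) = k^5 + k^4 - 45*k^3 - 109*k^2 + 164*k + 420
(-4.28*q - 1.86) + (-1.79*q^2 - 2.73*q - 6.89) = -1.79*q^2 - 7.01*q - 8.75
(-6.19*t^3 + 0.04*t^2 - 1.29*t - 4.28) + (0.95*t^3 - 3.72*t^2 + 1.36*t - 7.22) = -5.24*t^3 - 3.68*t^2 + 0.0700000000000001*t - 11.5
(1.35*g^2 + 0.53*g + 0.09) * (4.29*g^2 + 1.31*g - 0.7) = 5.7915*g^4 + 4.0422*g^3 + 0.1354*g^2 - 0.2531*g - 0.063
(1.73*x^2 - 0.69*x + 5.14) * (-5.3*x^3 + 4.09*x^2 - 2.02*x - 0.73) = -9.169*x^5 + 10.7327*x^4 - 33.5587*x^3 + 21.1535*x^2 - 9.8791*x - 3.7522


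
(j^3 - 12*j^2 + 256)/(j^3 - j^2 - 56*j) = (j^2 - 4*j - 32)/(j*(j + 7))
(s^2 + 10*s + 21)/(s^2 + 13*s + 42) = (s + 3)/(s + 6)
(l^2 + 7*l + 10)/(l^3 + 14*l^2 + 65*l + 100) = (l + 2)/(l^2 + 9*l + 20)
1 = 1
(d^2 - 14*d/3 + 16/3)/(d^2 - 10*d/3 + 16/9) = 3*(d - 2)/(3*d - 2)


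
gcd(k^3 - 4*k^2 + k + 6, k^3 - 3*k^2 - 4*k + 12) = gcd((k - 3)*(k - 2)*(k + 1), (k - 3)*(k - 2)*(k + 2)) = k^2 - 5*k + 6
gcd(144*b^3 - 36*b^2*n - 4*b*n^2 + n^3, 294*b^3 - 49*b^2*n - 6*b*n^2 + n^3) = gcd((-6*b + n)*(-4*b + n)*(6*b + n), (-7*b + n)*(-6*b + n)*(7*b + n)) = 6*b - n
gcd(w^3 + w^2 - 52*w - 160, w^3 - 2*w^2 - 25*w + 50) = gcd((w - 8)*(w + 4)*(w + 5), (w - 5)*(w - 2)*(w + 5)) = w + 5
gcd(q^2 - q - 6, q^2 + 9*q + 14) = q + 2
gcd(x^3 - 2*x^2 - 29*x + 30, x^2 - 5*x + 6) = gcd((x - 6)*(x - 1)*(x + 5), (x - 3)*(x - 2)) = 1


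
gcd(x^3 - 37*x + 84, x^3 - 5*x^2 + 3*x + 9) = x - 3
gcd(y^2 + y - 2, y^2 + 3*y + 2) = y + 2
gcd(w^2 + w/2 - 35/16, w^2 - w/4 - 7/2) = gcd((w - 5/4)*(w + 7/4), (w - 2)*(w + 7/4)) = w + 7/4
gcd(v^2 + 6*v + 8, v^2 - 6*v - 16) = v + 2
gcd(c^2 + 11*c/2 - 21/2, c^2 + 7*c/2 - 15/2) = c - 3/2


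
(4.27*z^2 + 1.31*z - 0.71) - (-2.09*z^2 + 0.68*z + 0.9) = 6.36*z^2 + 0.63*z - 1.61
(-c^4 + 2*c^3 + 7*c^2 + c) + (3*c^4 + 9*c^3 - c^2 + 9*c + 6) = 2*c^4 + 11*c^3 + 6*c^2 + 10*c + 6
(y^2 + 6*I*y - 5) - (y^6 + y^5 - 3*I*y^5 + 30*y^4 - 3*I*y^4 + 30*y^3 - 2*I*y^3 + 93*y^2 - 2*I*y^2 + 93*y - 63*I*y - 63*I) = -y^6 - y^5 + 3*I*y^5 - 30*y^4 + 3*I*y^4 - 30*y^3 + 2*I*y^3 - 92*y^2 + 2*I*y^2 - 93*y + 69*I*y - 5 + 63*I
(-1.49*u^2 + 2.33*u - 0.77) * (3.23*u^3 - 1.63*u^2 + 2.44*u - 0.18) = -4.8127*u^5 + 9.9546*u^4 - 9.9206*u^3 + 7.2085*u^2 - 2.2982*u + 0.1386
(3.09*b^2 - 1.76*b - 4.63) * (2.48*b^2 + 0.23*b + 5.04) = 7.6632*b^4 - 3.6541*b^3 + 3.6864*b^2 - 9.9353*b - 23.3352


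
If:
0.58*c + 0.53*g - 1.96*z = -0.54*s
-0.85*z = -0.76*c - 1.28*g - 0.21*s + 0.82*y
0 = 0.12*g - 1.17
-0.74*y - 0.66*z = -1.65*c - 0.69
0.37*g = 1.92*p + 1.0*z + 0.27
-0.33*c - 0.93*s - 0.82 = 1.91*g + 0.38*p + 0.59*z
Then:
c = 6.61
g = 9.75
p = 2.68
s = -23.20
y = 17.27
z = -1.80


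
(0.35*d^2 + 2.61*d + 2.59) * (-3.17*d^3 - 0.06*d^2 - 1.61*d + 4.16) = -1.1095*d^5 - 8.2947*d^4 - 8.9304*d^3 - 2.9015*d^2 + 6.6877*d + 10.7744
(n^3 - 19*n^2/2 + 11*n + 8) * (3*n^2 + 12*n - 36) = 3*n^5 - 33*n^4/2 - 117*n^3 + 498*n^2 - 300*n - 288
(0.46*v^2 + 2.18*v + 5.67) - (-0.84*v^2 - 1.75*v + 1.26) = 1.3*v^2 + 3.93*v + 4.41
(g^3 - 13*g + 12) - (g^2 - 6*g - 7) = g^3 - g^2 - 7*g + 19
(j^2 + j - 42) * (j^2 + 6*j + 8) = j^4 + 7*j^3 - 28*j^2 - 244*j - 336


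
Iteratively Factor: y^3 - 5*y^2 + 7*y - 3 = (y - 3)*(y^2 - 2*y + 1) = (y - 3)*(y - 1)*(y - 1)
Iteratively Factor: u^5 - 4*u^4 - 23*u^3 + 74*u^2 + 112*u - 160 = (u - 4)*(u^4 - 23*u^2 - 18*u + 40) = (u - 4)*(u - 1)*(u^3 + u^2 - 22*u - 40) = (u - 5)*(u - 4)*(u - 1)*(u^2 + 6*u + 8) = (u - 5)*(u - 4)*(u - 1)*(u + 2)*(u + 4)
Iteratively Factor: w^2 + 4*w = (w)*(w + 4)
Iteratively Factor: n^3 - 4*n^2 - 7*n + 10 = (n - 5)*(n^2 + n - 2) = (n - 5)*(n - 1)*(n + 2)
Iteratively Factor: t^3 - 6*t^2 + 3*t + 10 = (t + 1)*(t^2 - 7*t + 10) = (t - 5)*(t + 1)*(t - 2)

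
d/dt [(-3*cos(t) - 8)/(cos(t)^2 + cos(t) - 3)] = (3*sin(t)^2 - 16*cos(t) - 20)*sin(t)/(cos(t)^2 + cos(t) - 3)^2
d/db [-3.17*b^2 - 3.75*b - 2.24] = -6.34*b - 3.75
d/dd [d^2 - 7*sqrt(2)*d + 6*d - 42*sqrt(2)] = 2*d - 7*sqrt(2) + 6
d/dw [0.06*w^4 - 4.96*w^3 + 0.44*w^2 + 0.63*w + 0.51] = 0.24*w^3 - 14.88*w^2 + 0.88*w + 0.63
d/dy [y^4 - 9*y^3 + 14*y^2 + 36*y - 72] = 4*y^3 - 27*y^2 + 28*y + 36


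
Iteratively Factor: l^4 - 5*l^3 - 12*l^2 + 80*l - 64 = (l - 4)*(l^3 - l^2 - 16*l + 16) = (l - 4)*(l + 4)*(l^2 - 5*l + 4) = (l - 4)*(l - 1)*(l + 4)*(l - 4)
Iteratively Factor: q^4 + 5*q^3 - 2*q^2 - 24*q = (q)*(q^3 + 5*q^2 - 2*q - 24) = q*(q - 2)*(q^2 + 7*q + 12) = q*(q - 2)*(q + 4)*(q + 3)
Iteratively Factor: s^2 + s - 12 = (s + 4)*(s - 3)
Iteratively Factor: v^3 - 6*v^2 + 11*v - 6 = (v - 2)*(v^2 - 4*v + 3) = (v - 2)*(v - 1)*(v - 3)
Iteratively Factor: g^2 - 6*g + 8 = (g - 4)*(g - 2)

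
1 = 1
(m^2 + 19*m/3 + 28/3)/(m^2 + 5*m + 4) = (m + 7/3)/(m + 1)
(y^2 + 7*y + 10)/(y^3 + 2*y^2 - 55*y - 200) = (y + 2)/(y^2 - 3*y - 40)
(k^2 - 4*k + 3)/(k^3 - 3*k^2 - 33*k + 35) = (k - 3)/(k^2 - 2*k - 35)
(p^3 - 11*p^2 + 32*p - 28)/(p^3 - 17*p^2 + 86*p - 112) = (p - 2)/(p - 8)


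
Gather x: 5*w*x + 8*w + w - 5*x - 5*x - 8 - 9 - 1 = 9*w + x*(5*w - 10) - 18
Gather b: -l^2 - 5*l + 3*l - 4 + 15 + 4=-l^2 - 2*l + 15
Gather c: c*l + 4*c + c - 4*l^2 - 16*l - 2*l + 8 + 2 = c*(l + 5) - 4*l^2 - 18*l + 10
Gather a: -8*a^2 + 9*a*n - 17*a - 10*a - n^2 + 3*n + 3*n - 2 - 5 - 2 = -8*a^2 + a*(9*n - 27) - n^2 + 6*n - 9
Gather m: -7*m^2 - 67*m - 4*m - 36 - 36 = -7*m^2 - 71*m - 72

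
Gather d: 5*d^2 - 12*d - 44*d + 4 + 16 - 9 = 5*d^2 - 56*d + 11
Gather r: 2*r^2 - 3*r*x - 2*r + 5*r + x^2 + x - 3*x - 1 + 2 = 2*r^2 + r*(3 - 3*x) + x^2 - 2*x + 1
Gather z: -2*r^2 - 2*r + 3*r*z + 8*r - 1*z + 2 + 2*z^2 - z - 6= -2*r^2 + 6*r + 2*z^2 + z*(3*r - 2) - 4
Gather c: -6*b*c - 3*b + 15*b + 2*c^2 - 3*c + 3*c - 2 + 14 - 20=-6*b*c + 12*b + 2*c^2 - 8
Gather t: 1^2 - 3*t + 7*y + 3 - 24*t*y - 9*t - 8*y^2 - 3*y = t*(-24*y - 12) - 8*y^2 + 4*y + 4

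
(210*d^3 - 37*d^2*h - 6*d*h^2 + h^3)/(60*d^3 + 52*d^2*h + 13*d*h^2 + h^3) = (35*d^2 - 12*d*h + h^2)/(10*d^2 + 7*d*h + h^2)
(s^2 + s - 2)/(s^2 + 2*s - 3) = (s + 2)/(s + 3)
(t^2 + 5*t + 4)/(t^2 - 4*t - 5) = (t + 4)/(t - 5)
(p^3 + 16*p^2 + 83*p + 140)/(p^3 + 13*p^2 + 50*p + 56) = (p + 5)/(p + 2)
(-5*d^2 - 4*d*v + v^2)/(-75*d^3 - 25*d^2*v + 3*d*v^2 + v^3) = (d + v)/(15*d^2 + 8*d*v + v^2)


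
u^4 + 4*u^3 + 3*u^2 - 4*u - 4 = (u - 1)*(u + 1)*(u + 2)^2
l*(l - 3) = l^2 - 3*l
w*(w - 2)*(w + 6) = w^3 + 4*w^2 - 12*w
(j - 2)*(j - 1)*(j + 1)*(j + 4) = j^4 + 2*j^3 - 9*j^2 - 2*j + 8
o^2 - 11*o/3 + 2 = (o - 3)*(o - 2/3)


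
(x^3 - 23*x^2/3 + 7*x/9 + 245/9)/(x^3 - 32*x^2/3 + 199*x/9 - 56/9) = (3*x^2 - 16*x - 35)/(3*x^2 - 25*x + 8)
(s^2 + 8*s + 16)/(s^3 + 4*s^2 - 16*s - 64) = 1/(s - 4)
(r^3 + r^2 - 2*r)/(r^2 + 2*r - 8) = r*(r^2 + r - 2)/(r^2 + 2*r - 8)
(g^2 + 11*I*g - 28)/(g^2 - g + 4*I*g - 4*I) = (g + 7*I)/(g - 1)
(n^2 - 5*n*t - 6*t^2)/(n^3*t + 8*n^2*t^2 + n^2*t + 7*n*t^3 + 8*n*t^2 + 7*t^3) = (n - 6*t)/(t*(n^2 + 7*n*t + n + 7*t))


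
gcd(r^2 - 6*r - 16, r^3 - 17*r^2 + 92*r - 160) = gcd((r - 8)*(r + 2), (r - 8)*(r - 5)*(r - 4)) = r - 8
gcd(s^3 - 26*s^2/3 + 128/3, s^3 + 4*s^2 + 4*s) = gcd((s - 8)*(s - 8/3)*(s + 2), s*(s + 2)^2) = s + 2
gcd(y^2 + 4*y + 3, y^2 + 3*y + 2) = y + 1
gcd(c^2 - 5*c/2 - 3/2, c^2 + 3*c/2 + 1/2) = c + 1/2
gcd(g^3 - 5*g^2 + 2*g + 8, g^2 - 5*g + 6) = g - 2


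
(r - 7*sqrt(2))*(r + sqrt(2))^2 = r^3 - 5*sqrt(2)*r^2 - 26*r - 14*sqrt(2)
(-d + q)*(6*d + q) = -6*d^2 + 5*d*q + q^2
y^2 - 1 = (y - 1)*(y + 1)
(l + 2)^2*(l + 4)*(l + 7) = l^4 + 15*l^3 + 76*l^2 + 156*l + 112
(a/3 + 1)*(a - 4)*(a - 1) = a^3/3 - 2*a^2/3 - 11*a/3 + 4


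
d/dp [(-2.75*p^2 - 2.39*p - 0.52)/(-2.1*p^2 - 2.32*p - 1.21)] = (1.361*p^2 + 4.471*p + 1.6855)/(4.41*p^4 + 9.744*p^3 + 10.4644*p^2 + 5.6144*p + 1.4641)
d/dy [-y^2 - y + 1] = -2*y - 1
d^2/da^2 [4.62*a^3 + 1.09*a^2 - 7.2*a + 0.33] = 27.72*a + 2.18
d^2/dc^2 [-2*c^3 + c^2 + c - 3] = 2 - 12*c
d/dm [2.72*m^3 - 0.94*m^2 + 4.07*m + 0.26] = 8.16*m^2 - 1.88*m + 4.07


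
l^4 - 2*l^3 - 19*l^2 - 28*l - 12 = (l - 6)*(l + 1)^2*(l + 2)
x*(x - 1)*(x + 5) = x^3 + 4*x^2 - 5*x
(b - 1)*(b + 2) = b^2 + b - 2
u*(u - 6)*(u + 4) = u^3 - 2*u^2 - 24*u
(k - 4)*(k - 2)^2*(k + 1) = k^4 - 7*k^3 + 12*k^2 + 4*k - 16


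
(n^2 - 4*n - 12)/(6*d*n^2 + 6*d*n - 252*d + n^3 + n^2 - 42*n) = (n + 2)/(6*d*n + 42*d + n^2 + 7*n)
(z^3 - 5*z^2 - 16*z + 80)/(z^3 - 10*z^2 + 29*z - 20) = (z + 4)/(z - 1)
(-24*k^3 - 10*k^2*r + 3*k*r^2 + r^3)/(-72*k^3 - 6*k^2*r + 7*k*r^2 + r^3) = (2*k + r)/(6*k + r)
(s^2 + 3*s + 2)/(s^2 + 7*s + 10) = (s + 1)/(s + 5)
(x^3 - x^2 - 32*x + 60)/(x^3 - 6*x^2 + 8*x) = (x^2 + x - 30)/(x*(x - 4))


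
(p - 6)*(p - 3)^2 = p^3 - 12*p^2 + 45*p - 54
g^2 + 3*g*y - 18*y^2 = (g - 3*y)*(g + 6*y)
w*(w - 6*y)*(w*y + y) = w^3*y - 6*w^2*y^2 + w^2*y - 6*w*y^2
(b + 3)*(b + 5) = b^2 + 8*b + 15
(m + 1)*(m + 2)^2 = m^3 + 5*m^2 + 8*m + 4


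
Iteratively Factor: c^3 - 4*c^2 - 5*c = (c + 1)*(c^2 - 5*c) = (c - 5)*(c + 1)*(c)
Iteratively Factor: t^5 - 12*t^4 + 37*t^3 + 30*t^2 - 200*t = (t - 5)*(t^4 - 7*t^3 + 2*t^2 + 40*t) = (t - 5)*(t - 4)*(t^3 - 3*t^2 - 10*t) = (t - 5)^2*(t - 4)*(t^2 + 2*t) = (t - 5)^2*(t - 4)*(t + 2)*(t)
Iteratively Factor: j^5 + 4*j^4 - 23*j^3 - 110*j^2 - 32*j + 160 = (j - 1)*(j^4 + 5*j^3 - 18*j^2 - 128*j - 160) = (j - 1)*(j + 2)*(j^3 + 3*j^2 - 24*j - 80) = (j - 5)*(j - 1)*(j + 2)*(j^2 + 8*j + 16) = (j - 5)*(j - 1)*(j + 2)*(j + 4)*(j + 4)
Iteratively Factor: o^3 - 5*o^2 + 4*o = (o)*(o^2 - 5*o + 4) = o*(o - 1)*(o - 4)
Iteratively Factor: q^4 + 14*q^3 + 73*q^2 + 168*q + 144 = (q + 3)*(q^3 + 11*q^2 + 40*q + 48) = (q + 3)*(q + 4)*(q^2 + 7*q + 12) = (q + 3)^2*(q + 4)*(q + 4)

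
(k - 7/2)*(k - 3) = k^2 - 13*k/2 + 21/2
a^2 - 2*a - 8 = (a - 4)*(a + 2)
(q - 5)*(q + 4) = q^2 - q - 20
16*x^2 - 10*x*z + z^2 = (-8*x + z)*(-2*x + z)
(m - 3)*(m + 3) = m^2 - 9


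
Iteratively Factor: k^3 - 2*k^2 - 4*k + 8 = (k + 2)*(k^2 - 4*k + 4) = (k - 2)*(k + 2)*(k - 2)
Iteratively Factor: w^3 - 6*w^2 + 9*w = (w - 3)*(w^2 - 3*w) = (w - 3)^2*(w)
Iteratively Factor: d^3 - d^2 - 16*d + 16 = (d + 4)*(d^2 - 5*d + 4) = (d - 4)*(d + 4)*(d - 1)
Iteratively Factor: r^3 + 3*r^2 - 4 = (r + 2)*(r^2 + r - 2) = (r + 2)^2*(r - 1)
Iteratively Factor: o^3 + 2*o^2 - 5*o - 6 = (o + 3)*(o^2 - o - 2) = (o + 1)*(o + 3)*(o - 2)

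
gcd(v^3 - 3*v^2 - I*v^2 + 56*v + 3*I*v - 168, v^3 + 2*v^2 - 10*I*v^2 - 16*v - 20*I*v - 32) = v - 8*I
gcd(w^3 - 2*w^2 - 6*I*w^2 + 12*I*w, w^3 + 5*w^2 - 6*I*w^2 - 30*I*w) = w^2 - 6*I*w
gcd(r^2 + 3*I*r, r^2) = r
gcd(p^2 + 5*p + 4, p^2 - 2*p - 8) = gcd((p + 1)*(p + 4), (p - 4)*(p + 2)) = 1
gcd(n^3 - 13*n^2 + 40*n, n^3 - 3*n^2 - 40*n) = n^2 - 8*n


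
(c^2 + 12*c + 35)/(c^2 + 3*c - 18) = (c^2 + 12*c + 35)/(c^2 + 3*c - 18)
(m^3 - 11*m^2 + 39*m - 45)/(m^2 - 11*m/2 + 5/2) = 2*(m^2 - 6*m + 9)/(2*m - 1)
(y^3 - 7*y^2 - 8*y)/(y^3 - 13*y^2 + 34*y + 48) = y/(y - 6)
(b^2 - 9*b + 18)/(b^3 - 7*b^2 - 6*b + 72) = (b - 3)/(b^2 - b - 12)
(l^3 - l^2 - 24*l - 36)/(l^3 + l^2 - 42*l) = (l^2 + 5*l + 6)/(l*(l + 7))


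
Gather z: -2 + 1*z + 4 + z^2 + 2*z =z^2 + 3*z + 2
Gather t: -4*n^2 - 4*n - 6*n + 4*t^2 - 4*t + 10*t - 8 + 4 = -4*n^2 - 10*n + 4*t^2 + 6*t - 4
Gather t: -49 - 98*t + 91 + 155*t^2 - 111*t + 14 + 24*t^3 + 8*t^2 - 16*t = 24*t^3 + 163*t^2 - 225*t + 56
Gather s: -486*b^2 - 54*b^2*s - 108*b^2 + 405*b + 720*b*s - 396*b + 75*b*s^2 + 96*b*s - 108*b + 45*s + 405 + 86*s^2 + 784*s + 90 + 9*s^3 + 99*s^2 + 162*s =-594*b^2 - 99*b + 9*s^3 + s^2*(75*b + 185) + s*(-54*b^2 + 816*b + 991) + 495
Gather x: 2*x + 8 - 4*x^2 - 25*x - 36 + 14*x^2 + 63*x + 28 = 10*x^2 + 40*x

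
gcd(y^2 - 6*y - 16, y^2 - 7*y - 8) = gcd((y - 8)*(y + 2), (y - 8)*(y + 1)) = y - 8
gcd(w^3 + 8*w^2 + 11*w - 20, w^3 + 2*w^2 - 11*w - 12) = w + 4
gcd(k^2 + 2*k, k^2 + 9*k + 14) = k + 2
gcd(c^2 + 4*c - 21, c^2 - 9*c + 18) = c - 3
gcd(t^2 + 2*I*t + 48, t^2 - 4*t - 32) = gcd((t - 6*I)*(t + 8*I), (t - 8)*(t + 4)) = 1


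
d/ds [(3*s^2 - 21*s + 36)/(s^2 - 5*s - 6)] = 6*(s^2 - 18*s + 51)/(s^4 - 10*s^3 + 13*s^2 + 60*s + 36)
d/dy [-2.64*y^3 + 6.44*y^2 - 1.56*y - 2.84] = -7.92*y^2 + 12.88*y - 1.56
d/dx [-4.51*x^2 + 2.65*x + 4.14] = 2.65 - 9.02*x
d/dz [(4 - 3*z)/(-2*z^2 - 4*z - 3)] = (-6*z^2 + 16*z + 25)/(4*z^4 + 16*z^3 + 28*z^2 + 24*z + 9)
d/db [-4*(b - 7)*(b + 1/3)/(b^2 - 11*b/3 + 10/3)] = 4*(-27*b^2 - 102*b + 277)/(9*b^4 - 66*b^3 + 181*b^2 - 220*b + 100)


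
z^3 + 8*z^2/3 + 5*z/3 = z*(z + 1)*(z + 5/3)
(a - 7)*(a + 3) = a^2 - 4*a - 21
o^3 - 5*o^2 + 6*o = o*(o - 3)*(o - 2)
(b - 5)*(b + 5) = b^2 - 25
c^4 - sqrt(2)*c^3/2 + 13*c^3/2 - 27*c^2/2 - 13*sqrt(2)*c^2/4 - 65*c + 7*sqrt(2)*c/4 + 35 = (c - 1/2)*(c + 7)*(c - 5*sqrt(2)/2)*(c + 2*sqrt(2))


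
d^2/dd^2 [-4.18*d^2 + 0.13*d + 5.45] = -8.36000000000000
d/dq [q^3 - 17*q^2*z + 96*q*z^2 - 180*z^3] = 3*q^2 - 34*q*z + 96*z^2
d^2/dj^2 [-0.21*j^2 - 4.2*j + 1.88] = -0.420000000000000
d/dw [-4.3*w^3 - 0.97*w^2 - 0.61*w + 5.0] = -12.9*w^2 - 1.94*w - 0.61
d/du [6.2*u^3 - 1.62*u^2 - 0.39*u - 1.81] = 18.6*u^2 - 3.24*u - 0.39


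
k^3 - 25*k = k*(k - 5)*(k + 5)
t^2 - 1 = (t - 1)*(t + 1)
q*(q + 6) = q^2 + 6*q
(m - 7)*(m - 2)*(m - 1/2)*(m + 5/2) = m^4 - 7*m^3 - 21*m^2/4 + 157*m/4 - 35/2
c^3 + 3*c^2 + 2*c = c*(c + 1)*(c + 2)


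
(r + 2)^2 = r^2 + 4*r + 4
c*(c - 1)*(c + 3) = c^3 + 2*c^2 - 3*c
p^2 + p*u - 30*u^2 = (p - 5*u)*(p + 6*u)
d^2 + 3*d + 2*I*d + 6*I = (d + 3)*(d + 2*I)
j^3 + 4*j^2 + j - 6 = (j - 1)*(j + 2)*(j + 3)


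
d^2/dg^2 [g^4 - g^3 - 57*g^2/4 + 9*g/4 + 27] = 12*g^2 - 6*g - 57/2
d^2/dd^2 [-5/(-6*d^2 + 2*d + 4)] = 5*(9*d^2 - 3*d - (6*d - 1)^2 - 6)/(-3*d^2 + d + 2)^3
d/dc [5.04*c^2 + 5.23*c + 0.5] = 10.08*c + 5.23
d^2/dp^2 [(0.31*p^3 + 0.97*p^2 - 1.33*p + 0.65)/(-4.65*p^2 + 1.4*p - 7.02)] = (1.4210854715202e-14*p^5 - 5.6843418860808e-14*p^4 + 63.9099100000001*p^3 + 123.93459*p^2 - 326.763684*p - 29.573596)/(100.544625*p^6 - 90.8145*p^5 + 482.71185*p^4 - 276.9452*p^3 + 728.73918*p^2 - 206.97768*p + 345.948408)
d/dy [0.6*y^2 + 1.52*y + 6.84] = 1.2*y + 1.52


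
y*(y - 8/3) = y^2 - 8*y/3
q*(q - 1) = q^2 - q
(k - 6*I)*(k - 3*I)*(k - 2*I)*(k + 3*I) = k^4 - 8*I*k^3 - 3*k^2 - 72*I*k - 108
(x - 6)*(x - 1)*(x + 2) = x^3 - 5*x^2 - 8*x + 12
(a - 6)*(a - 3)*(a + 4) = a^3 - 5*a^2 - 18*a + 72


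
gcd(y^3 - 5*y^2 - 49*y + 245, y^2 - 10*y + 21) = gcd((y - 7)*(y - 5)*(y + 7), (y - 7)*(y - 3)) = y - 7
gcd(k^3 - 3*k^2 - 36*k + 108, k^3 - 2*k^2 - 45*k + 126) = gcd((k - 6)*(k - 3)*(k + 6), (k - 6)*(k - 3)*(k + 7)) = k^2 - 9*k + 18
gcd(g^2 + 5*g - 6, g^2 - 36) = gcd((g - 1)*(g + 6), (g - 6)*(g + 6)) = g + 6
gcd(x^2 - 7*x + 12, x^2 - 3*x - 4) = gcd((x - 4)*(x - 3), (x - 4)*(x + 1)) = x - 4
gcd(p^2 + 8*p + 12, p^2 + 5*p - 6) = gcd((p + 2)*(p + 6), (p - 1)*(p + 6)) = p + 6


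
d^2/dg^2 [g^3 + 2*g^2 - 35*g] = 6*g + 4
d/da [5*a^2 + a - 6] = 10*a + 1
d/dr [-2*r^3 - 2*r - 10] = -6*r^2 - 2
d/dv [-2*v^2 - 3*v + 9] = -4*v - 3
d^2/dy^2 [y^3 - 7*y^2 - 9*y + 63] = 6*y - 14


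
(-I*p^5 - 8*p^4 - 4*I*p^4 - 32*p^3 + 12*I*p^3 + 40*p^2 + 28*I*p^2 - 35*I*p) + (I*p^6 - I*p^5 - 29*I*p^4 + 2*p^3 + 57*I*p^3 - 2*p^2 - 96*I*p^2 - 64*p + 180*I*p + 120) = I*p^6 - 2*I*p^5 - 8*p^4 - 33*I*p^4 - 30*p^3 + 69*I*p^3 + 38*p^2 - 68*I*p^2 - 64*p + 145*I*p + 120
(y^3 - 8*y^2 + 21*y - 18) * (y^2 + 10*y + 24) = y^5 + 2*y^4 - 35*y^3 + 324*y - 432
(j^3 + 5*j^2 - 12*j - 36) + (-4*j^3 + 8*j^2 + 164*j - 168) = -3*j^3 + 13*j^2 + 152*j - 204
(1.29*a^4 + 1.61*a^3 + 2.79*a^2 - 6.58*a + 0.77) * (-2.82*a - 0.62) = -3.6378*a^5 - 5.34*a^4 - 8.866*a^3 + 16.8258*a^2 + 1.9082*a - 0.4774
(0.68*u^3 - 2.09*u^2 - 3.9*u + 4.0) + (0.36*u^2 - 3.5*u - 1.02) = 0.68*u^3 - 1.73*u^2 - 7.4*u + 2.98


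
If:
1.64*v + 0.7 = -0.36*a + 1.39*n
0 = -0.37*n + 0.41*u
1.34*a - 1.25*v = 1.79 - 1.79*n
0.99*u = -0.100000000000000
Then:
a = 0.83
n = -0.11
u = -0.10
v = -0.70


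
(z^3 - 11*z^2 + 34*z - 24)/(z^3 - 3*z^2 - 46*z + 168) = (z - 1)/(z + 7)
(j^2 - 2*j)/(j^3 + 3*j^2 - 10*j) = 1/(j + 5)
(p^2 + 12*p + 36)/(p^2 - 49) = (p^2 + 12*p + 36)/(p^2 - 49)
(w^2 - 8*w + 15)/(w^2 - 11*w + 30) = (w - 3)/(w - 6)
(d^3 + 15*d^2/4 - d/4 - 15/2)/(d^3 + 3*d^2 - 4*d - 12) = (d - 5/4)/(d - 2)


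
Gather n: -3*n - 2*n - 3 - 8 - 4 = -5*n - 15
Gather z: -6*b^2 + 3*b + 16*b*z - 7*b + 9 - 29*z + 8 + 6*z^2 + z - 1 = -6*b^2 - 4*b + 6*z^2 + z*(16*b - 28) + 16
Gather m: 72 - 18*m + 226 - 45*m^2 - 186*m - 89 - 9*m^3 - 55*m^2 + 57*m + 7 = -9*m^3 - 100*m^2 - 147*m + 216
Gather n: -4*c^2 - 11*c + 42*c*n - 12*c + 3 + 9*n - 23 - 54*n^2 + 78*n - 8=-4*c^2 - 23*c - 54*n^2 + n*(42*c + 87) - 28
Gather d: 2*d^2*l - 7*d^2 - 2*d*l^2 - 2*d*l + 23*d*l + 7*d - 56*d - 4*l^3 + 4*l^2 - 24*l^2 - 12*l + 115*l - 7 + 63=d^2*(2*l - 7) + d*(-2*l^2 + 21*l - 49) - 4*l^3 - 20*l^2 + 103*l + 56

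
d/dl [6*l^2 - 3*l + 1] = 12*l - 3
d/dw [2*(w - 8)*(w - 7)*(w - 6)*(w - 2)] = 8*w^3 - 138*w^2 + 752*w - 1256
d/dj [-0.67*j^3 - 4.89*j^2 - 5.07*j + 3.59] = -2.01*j^2 - 9.78*j - 5.07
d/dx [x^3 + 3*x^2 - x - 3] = 3*x^2 + 6*x - 1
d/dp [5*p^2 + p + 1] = 10*p + 1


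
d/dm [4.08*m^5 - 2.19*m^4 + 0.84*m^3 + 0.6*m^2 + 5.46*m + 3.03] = 20.4*m^4 - 8.76*m^3 + 2.52*m^2 + 1.2*m + 5.46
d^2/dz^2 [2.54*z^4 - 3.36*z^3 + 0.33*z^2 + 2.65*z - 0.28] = 30.48*z^2 - 20.16*z + 0.66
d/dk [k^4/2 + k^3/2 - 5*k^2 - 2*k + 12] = 2*k^3 + 3*k^2/2 - 10*k - 2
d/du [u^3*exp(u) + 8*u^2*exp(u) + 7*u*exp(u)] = (u^3 + 11*u^2 + 23*u + 7)*exp(u)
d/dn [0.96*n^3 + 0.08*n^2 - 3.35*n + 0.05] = 2.88*n^2 + 0.16*n - 3.35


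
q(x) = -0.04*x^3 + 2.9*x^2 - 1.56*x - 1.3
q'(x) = -0.12*x^2 + 5.8*x - 1.56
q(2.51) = 12.42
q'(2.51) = 12.24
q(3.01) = 19.19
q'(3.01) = 14.81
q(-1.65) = 9.35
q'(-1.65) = -11.46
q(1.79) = 4.97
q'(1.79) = 8.44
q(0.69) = -1.01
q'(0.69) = 2.38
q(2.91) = 17.73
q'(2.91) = 14.30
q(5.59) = 73.61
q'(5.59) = 27.11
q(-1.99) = 13.60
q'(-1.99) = -13.58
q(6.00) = 85.10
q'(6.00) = 28.92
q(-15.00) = 809.60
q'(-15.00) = -115.56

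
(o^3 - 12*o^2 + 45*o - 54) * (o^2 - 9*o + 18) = o^5 - 21*o^4 + 171*o^3 - 675*o^2 + 1296*o - 972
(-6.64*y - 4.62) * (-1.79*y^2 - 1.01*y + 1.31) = 11.8856*y^3 + 14.9762*y^2 - 4.0322*y - 6.0522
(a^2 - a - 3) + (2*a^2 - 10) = 3*a^2 - a - 13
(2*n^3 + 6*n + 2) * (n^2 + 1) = 2*n^5 + 8*n^3 + 2*n^2 + 6*n + 2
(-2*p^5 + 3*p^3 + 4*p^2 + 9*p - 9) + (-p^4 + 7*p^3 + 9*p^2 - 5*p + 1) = -2*p^5 - p^4 + 10*p^3 + 13*p^2 + 4*p - 8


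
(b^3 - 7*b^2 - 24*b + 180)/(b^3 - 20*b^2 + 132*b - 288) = (b + 5)/(b - 8)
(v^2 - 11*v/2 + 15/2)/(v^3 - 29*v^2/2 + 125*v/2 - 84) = (2*v - 5)/(2*v^2 - 23*v + 56)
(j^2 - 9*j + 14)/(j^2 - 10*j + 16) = (j - 7)/(j - 8)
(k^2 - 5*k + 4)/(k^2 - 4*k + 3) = (k - 4)/(k - 3)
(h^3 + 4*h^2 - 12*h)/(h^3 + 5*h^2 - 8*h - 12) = h/(h + 1)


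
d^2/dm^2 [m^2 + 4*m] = 2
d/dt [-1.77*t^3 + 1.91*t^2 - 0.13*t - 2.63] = -5.31*t^2 + 3.82*t - 0.13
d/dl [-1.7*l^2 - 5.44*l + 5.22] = -3.4*l - 5.44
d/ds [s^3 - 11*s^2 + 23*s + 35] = 3*s^2 - 22*s + 23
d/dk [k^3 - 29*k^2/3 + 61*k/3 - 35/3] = 3*k^2 - 58*k/3 + 61/3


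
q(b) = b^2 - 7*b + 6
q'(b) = 2*b - 7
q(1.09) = -0.44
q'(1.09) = -4.82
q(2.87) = -5.85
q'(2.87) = -1.26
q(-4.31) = 54.75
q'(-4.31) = -15.62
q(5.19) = -3.39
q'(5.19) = 3.38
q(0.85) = 0.77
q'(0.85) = -5.30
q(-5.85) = 81.17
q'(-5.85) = -18.70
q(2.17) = -4.48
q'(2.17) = -2.66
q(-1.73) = 21.10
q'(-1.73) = -10.46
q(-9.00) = 150.00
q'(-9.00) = -25.00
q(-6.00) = 84.00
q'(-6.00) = -19.00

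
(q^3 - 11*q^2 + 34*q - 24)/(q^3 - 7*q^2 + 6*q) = (q - 4)/q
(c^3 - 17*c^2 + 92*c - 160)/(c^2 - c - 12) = (c^2 - 13*c + 40)/(c + 3)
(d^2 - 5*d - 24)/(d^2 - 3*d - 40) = (d + 3)/(d + 5)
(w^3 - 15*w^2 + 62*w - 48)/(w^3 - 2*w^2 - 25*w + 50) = (w^3 - 15*w^2 + 62*w - 48)/(w^3 - 2*w^2 - 25*w + 50)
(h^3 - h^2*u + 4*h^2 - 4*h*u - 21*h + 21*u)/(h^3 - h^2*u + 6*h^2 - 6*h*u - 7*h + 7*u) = (h - 3)/(h - 1)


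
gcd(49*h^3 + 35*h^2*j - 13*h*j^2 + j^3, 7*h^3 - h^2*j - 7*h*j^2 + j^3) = 7*h^2 + 6*h*j - j^2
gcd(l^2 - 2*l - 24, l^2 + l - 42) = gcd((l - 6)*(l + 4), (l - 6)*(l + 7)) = l - 6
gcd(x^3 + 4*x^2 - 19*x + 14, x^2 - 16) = 1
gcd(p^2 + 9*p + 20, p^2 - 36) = 1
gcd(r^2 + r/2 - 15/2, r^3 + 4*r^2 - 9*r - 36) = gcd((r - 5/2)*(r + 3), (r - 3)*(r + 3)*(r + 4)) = r + 3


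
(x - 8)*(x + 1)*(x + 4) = x^3 - 3*x^2 - 36*x - 32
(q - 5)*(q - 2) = q^2 - 7*q + 10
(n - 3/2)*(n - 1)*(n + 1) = n^3 - 3*n^2/2 - n + 3/2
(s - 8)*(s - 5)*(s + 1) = s^3 - 12*s^2 + 27*s + 40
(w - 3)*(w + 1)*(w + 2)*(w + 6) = w^4 + 6*w^3 - 7*w^2 - 48*w - 36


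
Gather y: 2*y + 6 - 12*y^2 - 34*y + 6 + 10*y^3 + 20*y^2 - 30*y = 10*y^3 + 8*y^2 - 62*y + 12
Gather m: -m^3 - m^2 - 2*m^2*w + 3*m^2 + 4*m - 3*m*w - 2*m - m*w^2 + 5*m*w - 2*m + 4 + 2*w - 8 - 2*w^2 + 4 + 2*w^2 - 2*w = -m^3 + m^2*(2 - 2*w) + m*(-w^2 + 2*w)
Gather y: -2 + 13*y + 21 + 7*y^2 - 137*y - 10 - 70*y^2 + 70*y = -63*y^2 - 54*y + 9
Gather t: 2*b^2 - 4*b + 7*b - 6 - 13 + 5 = 2*b^2 + 3*b - 14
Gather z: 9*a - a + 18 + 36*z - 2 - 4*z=8*a + 32*z + 16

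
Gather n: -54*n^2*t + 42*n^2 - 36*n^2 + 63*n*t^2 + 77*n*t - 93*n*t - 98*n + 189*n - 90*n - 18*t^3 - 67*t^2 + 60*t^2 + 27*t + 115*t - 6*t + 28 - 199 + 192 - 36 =n^2*(6 - 54*t) + n*(63*t^2 - 16*t + 1) - 18*t^3 - 7*t^2 + 136*t - 15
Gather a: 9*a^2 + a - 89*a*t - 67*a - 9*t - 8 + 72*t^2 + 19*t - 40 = 9*a^2 + a*(-89*t - 66) + 72*t^2 + 10*t - 48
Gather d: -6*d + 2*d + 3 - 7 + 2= -4*d - 2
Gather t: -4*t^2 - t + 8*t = -4*t^2 + 7*t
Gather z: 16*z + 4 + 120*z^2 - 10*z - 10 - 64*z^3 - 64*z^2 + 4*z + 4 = -64*z^3 + 56*z^2 + 10*z - 2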